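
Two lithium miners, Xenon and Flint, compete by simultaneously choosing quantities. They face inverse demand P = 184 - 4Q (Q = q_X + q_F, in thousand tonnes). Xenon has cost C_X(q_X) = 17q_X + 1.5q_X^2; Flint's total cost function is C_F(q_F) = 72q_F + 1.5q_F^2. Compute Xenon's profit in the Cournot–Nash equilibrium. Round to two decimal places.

Xenon's profit: π_X = (184 - 4Q)q_X - (17q_X + (3/2)q_X²). Setting ∂π_X/∂q_X = 0: 167 - 11q_X - 4(q_F) = 0.
Flint's first-order condition: 112 - 11q_F - 4(q_X) = 0.
Rearranging gives the reaction functions q_X = (167 - 4q_F)/11 and q_F = (112 - 4q_X)/11.
Solving the pair: q_X = 463/35, q_F = 188/35.
Price P = 184 - 4·(93/5) = 548/5.
Xenon's profit: (548/5)·(463/35) - 17·(463/35) - (3/2)(463/35)² = 962.4731.

962.47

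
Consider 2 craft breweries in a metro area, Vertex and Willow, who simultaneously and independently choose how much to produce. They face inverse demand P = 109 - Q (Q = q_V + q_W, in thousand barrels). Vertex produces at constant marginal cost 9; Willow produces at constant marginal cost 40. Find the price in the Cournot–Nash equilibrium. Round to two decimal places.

52.67

Vertex's profit: π_V = (109 - Q)q_V - (9q_V). Setting ∂π_V/∂q_V = 0: 100 - 2q_V - (q_W) = 0.
Willow's first-order condition: 69 - 2q_W - (q_V) = 0.
Rearranging gives the reaction functions q_V = (100 - q_W)/2 and q_W = (69 - q_V)/2.
Substituting one into the other gives q_V = 131/3 and q_W = 38/3.
Total output Q = 169/3, so price P = 109 - 169/3 = 158/3.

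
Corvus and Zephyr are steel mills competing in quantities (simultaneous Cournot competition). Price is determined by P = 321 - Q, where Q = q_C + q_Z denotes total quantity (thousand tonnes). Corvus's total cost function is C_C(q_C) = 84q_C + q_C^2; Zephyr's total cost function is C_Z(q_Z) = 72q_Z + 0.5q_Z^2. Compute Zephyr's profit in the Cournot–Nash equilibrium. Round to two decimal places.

Corvus's profit: π_C = (321 - Q)q_C - (84q_C + q_C²). Setting ∂π_C/∂q_C = 0: 237 - 4q_C - (q_Z) = 0.
Zephyr's profit: π_Z = (321 - Q)q_Z - (72q_Z + (1/2)q_Z²). Setting ∂π_Z/∂q_Z = 0: 249 - 3q_Z - (q_C) = 0.
So q_C = (237 - q_Z)/4 and q_Z = (249 - q_C)/3.
Solving the pair: q_C = 42, q_Z = 69.
Price P = 321 - 111 = 210.
Zephyr's profit: 210·69 - 72·69 - (1/2)·69² = 7141.5000.

7141.50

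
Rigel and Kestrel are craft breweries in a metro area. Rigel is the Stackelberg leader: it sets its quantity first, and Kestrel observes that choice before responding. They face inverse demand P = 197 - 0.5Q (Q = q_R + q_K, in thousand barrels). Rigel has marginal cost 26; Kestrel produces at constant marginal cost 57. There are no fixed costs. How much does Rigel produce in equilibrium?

Solve by backward induction. Given q_R, the follower Kestrel maximises π_K = (197 - (1/2)q_R - (1/2)q_K)q_K - 57q_K.
∂π_K/∂q_K = 140 - (1/2)q_R - q_K = 0 gives the reaction function q_K = (140 - (1/2)q_R).
The leader anticipates this reaction. Substituting into P = 197 - 0.5Q gives P = 127 - (1/4)q_R, so π_R = (127 - (1/4)q_R)q_R - 26q_R.
The leader's first-order condition 101 - (1/2)q_R = 0 yields q_R = 202.
Then q_K = (140 - (1/2)·202) = 39.

202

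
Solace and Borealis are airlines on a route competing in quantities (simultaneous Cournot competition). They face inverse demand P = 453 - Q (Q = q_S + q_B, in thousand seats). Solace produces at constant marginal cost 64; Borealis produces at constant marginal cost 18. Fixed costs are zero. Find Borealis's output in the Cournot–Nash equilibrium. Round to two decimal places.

Solace's profit: π_S = (453 - Q)q_S - (64q_S). Setting ∂π_S/∂q_S = 0: 389 - 2q_S - (q_B) = 0.
Borealis's first-order condition: 435 - 2q_B - (q_S) = 0.
Rearranging gives the reaction functions q_S = (389 - q_B)/2 and q_B = (435 - q_S)/2.
Solving the pair: q_S = 343/3, q_B = 481/3.

160.33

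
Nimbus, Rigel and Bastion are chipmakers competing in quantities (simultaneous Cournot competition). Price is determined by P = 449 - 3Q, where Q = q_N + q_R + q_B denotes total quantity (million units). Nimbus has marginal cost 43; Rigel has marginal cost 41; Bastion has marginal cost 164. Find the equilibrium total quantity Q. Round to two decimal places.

91.58

Nimbus's profit: π_N = (449 - 3Q)q_N - (43q_N). Setting ∂π_N/∂q_N = 0: 406 - 6q_N - 3(q_R + q_B) = 0.
Rigel's profit: π_R = (449 - 3Q)q_R - (41q_R). Setting ∂π_R/∂q_R = 0: 408 - 6q_R - 3(q_N + q_B) = 0.
Bastion's profit: π_B = (449 - 3Q)q_B - (164q_B). Setting ∂π_B/∂q_B = 0: 285 - 6q_B - 3(q_N + q_R) = 0.
Summing all 3 equations gives 1099 − 12Q = 0, hence Q = 1099/12.
Back-substituting: q_N = (406 − 1099/4)/3 = 175/4, q_R = (408 − 1099/4)/3 = 533/12, q_B = (285 − 1099/4)/3 = 41/12.
Total output Q = 175/4 + 533/12 + 41/12 = 1099/12.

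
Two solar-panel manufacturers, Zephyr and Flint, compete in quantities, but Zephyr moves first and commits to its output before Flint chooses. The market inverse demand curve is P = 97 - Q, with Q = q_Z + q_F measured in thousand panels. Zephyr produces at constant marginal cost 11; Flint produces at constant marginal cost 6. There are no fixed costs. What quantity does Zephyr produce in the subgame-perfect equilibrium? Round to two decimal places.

The follower Flint best-responds to any q_Z: π_F = (97 - Q)q_F - 6q_F.
Follower FOC: 91 - q_Z - 2q_F = 0, so q_F(q_Z) = (91 - q_Z)/2.
Zephyr substitutes q_F(q_Z) into its own profit: π_Z = q_Z(97 - q_Z - (91 - q_Z)/2) - 11q_Z = (103/2 - (1/2)q_Z)q_Z - 11q_Z.
The leader's first-order condition 81/2 - q_Z = 0 yields q_Z = 81/2.
Then q_F = (91 - 81/2)/2 = 101/4.

40.50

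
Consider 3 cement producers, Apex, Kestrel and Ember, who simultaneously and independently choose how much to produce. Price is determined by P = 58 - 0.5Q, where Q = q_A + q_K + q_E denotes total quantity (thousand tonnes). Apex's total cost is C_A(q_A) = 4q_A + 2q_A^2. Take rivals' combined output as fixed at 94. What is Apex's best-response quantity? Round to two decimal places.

With rivals' combined output fixed at 94, Apex's profit is π_A = (58 - (1/2)·94 - (1/2)q_A)q_A - (4q_A + 2q_A²) = (11 - (1/2)q_A)q_A - (4q_A + 2q_A²).
∂π_A/∂q_A = 7 - 5q_A = 0, so q_A = 7/5.

1.40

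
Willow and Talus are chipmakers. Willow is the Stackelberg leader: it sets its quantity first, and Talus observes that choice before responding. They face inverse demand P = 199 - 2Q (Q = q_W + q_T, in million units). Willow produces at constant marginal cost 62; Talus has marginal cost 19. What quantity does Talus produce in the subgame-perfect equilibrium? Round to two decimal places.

33.25

Solve by backward induction. Given q_W, the follower Talus maximises π_T = (199 - 2q_W - 2q_T)q_T - 19q_T.
Setting the follower's marginal profit to zero, 180 - 2q_W - 4q_T = 0, i.e. q_T = (180 - 2q_W)/4.
The leader anticipates this reaction. Substituting into P = 199 - 2Q gives P = 109 - q_W, so π_W = (109 - q_W)q_W - 62q_W.
Leader FOC: 47 - 2q_W = 0, so q_W = 47/2.
Then q_T = (180 - 2·(47/2))/4 = 133/4.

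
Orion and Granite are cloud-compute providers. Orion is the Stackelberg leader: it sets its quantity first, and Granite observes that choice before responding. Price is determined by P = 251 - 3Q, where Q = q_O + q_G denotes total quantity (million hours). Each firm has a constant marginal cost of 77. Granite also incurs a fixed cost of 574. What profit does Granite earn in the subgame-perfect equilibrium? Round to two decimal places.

The follower Granite best-responds to any q_O: π_G = (251 - 3Q)q_G - 77q_G.
Setting the follower's marginal profit to zero, 174 - 3q_O - 6q_G = 0, i.e. q_G = (174 - 3q_O)/6.
Orion substitutes q_G(q_O) into its own profit: π_O = q_O(251 - 3q_O - (174 - 3q_O)/2) - 77q_O = (164 - (3/2)q_O)q_O - 77q_O.
Maximising: ∂π_O/∂q_O = 87 - 3q_O = 0, giving q_O = 29.
Then q_G = (174 - 3·29)/6 = 29/2.
Price P = 251 - 3·(87/2) = 241/2.
Granite's profit: (241/2 - 77)·(29/2) - 574 = 227/4.

56.75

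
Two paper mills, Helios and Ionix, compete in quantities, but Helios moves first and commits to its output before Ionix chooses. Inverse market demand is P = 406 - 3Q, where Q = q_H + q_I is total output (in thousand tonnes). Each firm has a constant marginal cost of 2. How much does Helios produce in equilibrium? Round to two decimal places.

The follower Ionix best-responds to any q_H: π_I = (406 - 3Q)q_I - 2q_I.
∂π_I/∂q_I = 404 - 3q_H - 6q_I = 0 gives the reaction function q_I = (404 - 3q_H)/6.
The leader anticipates this reaction. Substituting into P = 406 - 3Q gives P = 204 - (3/2)q_H, so π_H = (204 - (3/2)q_H)q_H - 2q_H.
Maximising: ∂π_H/∂q_H = 202 - 3q_H = 0, giving q_H = 202/3.
Then q_I = (404 - 3·(202/3))/6 = 101/3.

67.33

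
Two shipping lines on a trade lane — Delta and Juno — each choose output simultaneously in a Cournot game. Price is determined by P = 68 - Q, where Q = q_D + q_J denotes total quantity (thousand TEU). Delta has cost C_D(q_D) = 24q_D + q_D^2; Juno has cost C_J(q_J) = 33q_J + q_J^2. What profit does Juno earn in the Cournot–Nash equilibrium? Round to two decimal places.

Delta's profit: π_D = (68 - Q)q_D - (24q_D + q_D²). Setting ∂π_D/∂q_D = 0: 44 - 4q_D - (q_J) = 0.
Juno's profit: π_J = (68 - Q)q_J - (33q_J + q_J²). Setting ∂π_J/∂q_J = 0: 35 - 4q_J - (q_D) = 0.
So q_D = (44 - q_J)/4 and q_J = (35 - q_D)/4.
Solving the pair: q_D = 47/5, q_J = 32/5.
Price P = 68 - 79/5 = 261/5.
Juno's profit: (261/5)·(32/5) - 33·(32/5) - (32/5)² = 81.9200.

81.92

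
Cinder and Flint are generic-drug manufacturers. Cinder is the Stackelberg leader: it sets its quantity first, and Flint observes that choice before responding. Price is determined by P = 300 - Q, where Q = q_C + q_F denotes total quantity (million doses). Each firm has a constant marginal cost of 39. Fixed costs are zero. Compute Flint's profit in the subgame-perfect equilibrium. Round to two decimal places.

The follower Flint best-responds to any q_C: π_F = (300 - Q)q_F - 39q_F.
Follower FOC: 261 - q_C - 2q_F = 0, so q_F(q_C) = (261 - q_C)/2.
Cinder substitutes q_F(q_C) into its own profit: π_C = q_C(300 - q_C - (261 - q_C)/2) - 39q_C = (339/2 - (1/2)q_C)q_C - 39q_C.
Leader FOC: 261/2 - q_C = 0, so q_C = 261/2.
Then q_F = (261 - 261/2)/2 = 261/4.
Price P = 300 - 783/4 = 417/4.
Flint's profit: (417/4 - 39)·(261/4) = 4257.5625.

4257.56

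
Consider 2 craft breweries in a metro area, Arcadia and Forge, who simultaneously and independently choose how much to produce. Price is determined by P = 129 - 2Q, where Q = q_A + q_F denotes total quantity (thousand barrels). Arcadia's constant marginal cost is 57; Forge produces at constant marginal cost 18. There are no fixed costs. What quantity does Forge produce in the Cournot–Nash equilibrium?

25

Arcadia's profit: π_A = (129 - 2Q)q_A - (57q_A). Setting ∂π_A/∂q_A = 0: 72 - 4q_A - 2(q_F) = 0.
Forge's profit: π_F = (129 - 2Q)q_F - (18q_F). Setting ∂π_F/∂q_F = 0: 111 - 4q_F - 2(q_A) = 0.
Rearranging gives the reaction functions q_A = (72 - 2q_F)/4 and q_F = (111 - 2q_A)/4.
Solving the pair: q_A = 11/2, q_F = 25.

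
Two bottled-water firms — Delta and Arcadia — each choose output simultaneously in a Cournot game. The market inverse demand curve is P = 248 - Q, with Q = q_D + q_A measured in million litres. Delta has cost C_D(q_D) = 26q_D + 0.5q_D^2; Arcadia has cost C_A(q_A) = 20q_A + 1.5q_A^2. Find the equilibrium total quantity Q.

96

Delta's profit: π_D = (248 - Q)q_D - (26q_D + (1/2)q_D²). Setting ∂π_D/∂q_D = 0: 222 - 3q_D - (q_A) = 0.
Arcadia's profit: π_A = (248 - Q)q_A - (20q_A + (3/2)q_A²). Setting ∂π_A/∂q_A = 0: 228 - 5q_A - (q_D) = 0.
Rearranging gives the reaction functions q_D = (222 - q_A)/3 and q_A = (228 - q_D)/5.
Substituting one into the other gives q_D = 63 and q_A = 33.
Total output Q = 63 + 33 = 96.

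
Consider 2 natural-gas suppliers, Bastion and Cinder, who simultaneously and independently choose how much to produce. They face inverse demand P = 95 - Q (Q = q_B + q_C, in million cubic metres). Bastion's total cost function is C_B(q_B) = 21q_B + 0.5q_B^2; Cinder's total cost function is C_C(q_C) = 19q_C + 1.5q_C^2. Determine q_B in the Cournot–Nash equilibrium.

Bastion's profit: π_B = (95 - Q)q_B - (21q_B + (1/2)q_B²). Setting ∂π_B/∂q_B = 0: 74 - 3q_B - (q_C) = 0.
Cinder's profit: π_C = (95 - Q)q_C - (19q_C + (3/2)q_C²). Setting ∂π_C/∂q_C = 0: 76 - 5q_C - (q_B) = 0.
So q_B = (74 - q_C)/3 and q_C = (76 - q_B)/5.
Solving the pair: q_B = 21, q_C = 11.

21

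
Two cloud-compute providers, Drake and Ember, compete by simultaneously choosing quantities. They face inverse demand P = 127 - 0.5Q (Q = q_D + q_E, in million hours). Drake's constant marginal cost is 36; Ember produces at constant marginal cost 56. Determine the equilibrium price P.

73

Drake's profit: π_D = (127 - 0.5Q)q_D - (36q_D). Setting ∂π_D/∂q_D = 0: 91 - q_D - (1/2)(q_E) = 0.
Ember's first-order condition: 71 - q_E - (1/2)(q_D) = 0.
Best responses: q_D = (91 - (1/2)q_E), q_E = (71 - (1/2)q_D).
Solving the pair: q_D = 74, q_E = 34.
Total output Q = 108, so price P = 127 - (1/2)·108 = 73.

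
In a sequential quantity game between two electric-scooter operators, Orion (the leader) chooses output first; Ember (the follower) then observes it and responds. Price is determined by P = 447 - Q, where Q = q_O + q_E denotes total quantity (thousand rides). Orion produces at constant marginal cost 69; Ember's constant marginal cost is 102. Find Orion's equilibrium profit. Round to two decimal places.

21115.13

The follower Ember best-responds to any q_O: π_E = (447 - Q)q_E - 102q_E.
∂π_E/∂q_E = 345 - q_O - 2q_E = 0 gives the reaction function q_E = (345 - q_O)/2.
Orion substitutes q_E(q_O) into its own profit: π_O = q_O(447 - q_O - (345 - q_O)/2) - 69q_O = (549/2 - (1/2)q_O)q_O - 69q_O.
Maximising: ∂π_O/∂q_O = 411/2 - q_O = 0, giving q_O = 411/2.
Then q_E = (345 - 411/2)/2 = 279/4.
Price P = 447 - 1101/4 = 687/4.
Orion's profit: (687/4 - 69)·(411/2) = 21115.1250.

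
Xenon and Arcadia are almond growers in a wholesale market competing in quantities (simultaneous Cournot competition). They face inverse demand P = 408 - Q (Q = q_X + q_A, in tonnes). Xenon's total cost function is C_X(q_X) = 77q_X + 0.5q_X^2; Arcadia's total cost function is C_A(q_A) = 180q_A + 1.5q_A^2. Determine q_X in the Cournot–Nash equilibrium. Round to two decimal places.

101.93

Xenon's profit: π_X = (408 - Q)q_X - (77q_X + (1/2)q_X²). Setting ∂π_X/∂q_X = 0: 331 - 3q_X - (q_A) = 0.
Arcadia's first-order condition: 228 - 5q_A - (q_X) = 0.
Rearranging gives the reaction functions q_X = (331 - q_A)/3 and q_A = (228 - q_X)/5.
Solving the pair: q_X = 1427/14, q_A = 353/14.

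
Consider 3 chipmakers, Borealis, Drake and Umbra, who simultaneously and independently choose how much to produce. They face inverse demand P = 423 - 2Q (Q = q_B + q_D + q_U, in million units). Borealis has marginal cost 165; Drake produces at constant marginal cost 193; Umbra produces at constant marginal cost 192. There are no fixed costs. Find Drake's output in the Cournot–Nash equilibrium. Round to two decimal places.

25.13

Borealis's profit: π_B = (423 - 2Q)q_B - (165q_B). Setting ∂π_B/∂q_B = 0: 258 - 4q_B - 2(q_D + q_U) = 0.
Drake's profit: π_D = (423 - 2Q)q_D - (193q_D). Setting ∂π_D/∂q_D = 0: 230 - 4q_D - 2(q_B + q_U) = 0.
Umbra's first-order condition: 231 - 4q_U - 2(q_B + q_D) = 0.
Summing all 3 equations gives 719 − 8Q = 0, hence Q = 719/8.
Back-substituting: q_B = (258 − 719/4)/2 = 313/8, q_D = (230 − 719/4)/2 = 201/8, q_U = (231 − 719/4)/2 = 205/8.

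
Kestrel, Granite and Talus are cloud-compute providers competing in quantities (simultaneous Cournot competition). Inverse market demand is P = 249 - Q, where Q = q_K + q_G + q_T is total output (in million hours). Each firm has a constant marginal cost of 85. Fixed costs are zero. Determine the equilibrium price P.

126

A representative firm's profit is π_i = q_i(249 - Q) - 85q_i.
Setting ∂π_i/∂q_i = 0 with rivals' quantities fixed: 164 - 2q_i - Σ_{j≠i} q_j = 0.
With identical firms every q_j equals q_i, so Σ_{j≠i} q_j = 2q_i and 164 = 4q_i, giving q_i = 41.
Total output Q = 123, so price P = 249 - 123 = 126.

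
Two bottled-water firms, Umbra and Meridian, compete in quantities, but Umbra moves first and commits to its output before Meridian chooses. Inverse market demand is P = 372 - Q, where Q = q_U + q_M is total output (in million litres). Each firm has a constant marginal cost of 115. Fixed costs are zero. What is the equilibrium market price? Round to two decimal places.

179.25

The follower Meridian best-responds to any q_U: π_M = (372 - Q)q_M - 115q_M.
Setting the follower's marginal profit to zero, 257 - q_U - 2q_M = 0, i.e. q_M = (257 - q_U)/2.
Umbra substitutes q_M(q_U) into its own profit: π_U = q_U(372 - q_U - (257 - q_U)/2) - 115q_U = (487/2 - (1/2)q_U)q_U - 115q_U.
Maximising: ∂π_U/∂q_U = 257/2 - q_U = 0, giving q_U = 257/2.
Then q_M = (257 - 257/2)/2 = 257/4.
Total output Q = 771/4, so price P = 372 - 771/4 = 717/4.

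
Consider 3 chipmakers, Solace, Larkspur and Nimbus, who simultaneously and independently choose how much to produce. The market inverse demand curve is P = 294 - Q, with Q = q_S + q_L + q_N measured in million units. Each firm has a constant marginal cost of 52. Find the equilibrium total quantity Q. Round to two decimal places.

A representative firm's profit is π_i = q_i(294 - Q) - 52q_i.
Setting ∂π_i/∂q_i = 0 with rivals' quantities fixed: 242 - 2q_i - Σ_{j≠i} q_j = 0.
With identical firms every q_j equals q_i, so Σ_{j≠i} q_j = 2q_i and 242 = 4q_i, giving q_i = 121/2.
Total output Q = 121/2 + 121/2 + 121/2 = 363/2.

181.50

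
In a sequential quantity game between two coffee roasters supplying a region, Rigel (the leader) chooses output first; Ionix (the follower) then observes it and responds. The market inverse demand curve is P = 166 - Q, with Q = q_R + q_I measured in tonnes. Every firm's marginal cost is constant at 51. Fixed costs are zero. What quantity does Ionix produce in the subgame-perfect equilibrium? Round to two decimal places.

The follower Ionix best-responds to any q_R: π_I = (166 - Q)q_I - 51q_I.
Follower FOC: 115 - q_R - 2q_I = 0, so q_I(q_R) = (115 - q_R)/2.
Rigel substitutes q_I(q_R) into its own profit: π_R = q_R(166 - q_R - (115 - q_R)/2) - 51q_R = (217/2 - (1/2)q_R)q_R - 51q_R.
Leader FOC: 115/2 - q_R = 0, so q_R = 115/2.
Then q_I = (115 - 115/2)/2 = 115/4.

28.75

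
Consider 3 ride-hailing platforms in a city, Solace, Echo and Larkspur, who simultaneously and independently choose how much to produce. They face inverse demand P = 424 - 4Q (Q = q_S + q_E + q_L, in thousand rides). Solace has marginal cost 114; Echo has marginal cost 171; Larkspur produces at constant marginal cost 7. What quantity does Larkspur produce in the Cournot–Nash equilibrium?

43

Solace's profit: π_S = (424 - 4Q)q_S - (114q_S). Setting ∂π_S/∂q_S = 0: 310 - 8q_S - 4(q_E + q_L) = 0.
Echo's first-order condition: 253 - 8q_E - 4(q_S + q_L) = 0.
Larkspur's profit: π_L = (424 - 4Q)q_L - (7q_L). Setting ∂π_L/∂q_L = 0: 417 - 8q_L - 4(q_S + q_E) = 0.
Adding the 3 conditions: 980 − 8Q − 8Q = 0, i.e. Q = 245/4.
Back-substituting: q_S = (310 − 245)/4 = 65/4, q_E = (253 − 245)/4 = 2, q_L = (417 − 245)/4 = 43.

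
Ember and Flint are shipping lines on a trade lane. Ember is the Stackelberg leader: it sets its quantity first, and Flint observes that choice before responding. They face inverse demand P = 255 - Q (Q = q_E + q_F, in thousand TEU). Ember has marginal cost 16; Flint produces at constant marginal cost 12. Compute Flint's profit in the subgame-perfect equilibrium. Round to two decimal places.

Solve by backward induction. Given q_E, the follower Flint maximises π_F = (255 - q_E - q_F)q_F - 12q_F.
Setting the follower's marginal profit to zero, 243 - q_E - 2q_F = 0, i.e. q_F = (243 - q_E)/2.
Ember substitutes q_F(q_E) into its own profit: π_E = q_E(255 - q_E - (243 - q_E)/2) - 16q_E = (267/2 - (1/2)q_E)q_E - 16q_E.
Leader FOC: 235/2 - q_E = 0, so q_E = 235/2.
Then q_F = (243 - 235/2)/2 = 251/4.
Price P = 255 - 721/4 = 299/4.
Flint's profit: (299/4 - 12)·(251/4) = 3937.5625.

3937.56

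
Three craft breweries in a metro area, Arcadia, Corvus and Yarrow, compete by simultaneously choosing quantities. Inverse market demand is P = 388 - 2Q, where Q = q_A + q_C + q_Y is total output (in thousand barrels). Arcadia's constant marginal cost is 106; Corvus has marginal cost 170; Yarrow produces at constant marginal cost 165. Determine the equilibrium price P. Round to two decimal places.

207.25

Arcadia's profit: π_A = (388 - 2Q)q_A - (106q_A). Setting ∂π_A/∂q_A = 0: 282 - 4q_A - 2(q_C + q_Y) = 0.
Corvus's first-order condition: 218 - 4q_C - 2(q_A + q_Y) = 0.
Yarrow's profit: π_Y = (388 - 2Q)q_Y - (165q_Y). Setting ∂π_Y/∂q_Y = 0: 223 - 4q_Y - 2(q_A + q_C) = 0.
Summing all 3 equations gives 723 − 8Q = 0, hence Q = 723/8.
Back-substituting: q_A = (282 − 723/4)/2 = 405/8, q_C = (218 − 723/4)/2 = 149/8, q_Y = (223 − 723/4)/2 = 169/8.
Total output Q = 723/8, so price P = 388 - 2·(723/8) = 829/4.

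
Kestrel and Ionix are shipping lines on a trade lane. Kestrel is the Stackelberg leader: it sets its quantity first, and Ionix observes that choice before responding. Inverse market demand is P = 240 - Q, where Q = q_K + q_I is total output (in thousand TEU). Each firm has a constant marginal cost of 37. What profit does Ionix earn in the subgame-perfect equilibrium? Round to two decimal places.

2575.56

Solve by backward induction. Given q_K, the follower Ionix maximises π_I = (240 - q_K - q_I)q_I - 37q_I.
Setting the follower's marginal profit to zero, 203 - q_K - 2q_I = 0, i.e. q_I = (203 - q_K)/2.
The leader anticipates this reaction. Substituting into P = 240 - Q gives P = 277/2 - (1/2)q_K, so π_K = (277/2 - (1/2)q_K)q_K - 37q_K.
Maximising: ∂π_K/∂q_K = 203/2 - q_K = 0, giving q_K = 203/2.
Then q_I = (203 - 203/2)/2 = 203/4.
Price P = 240 - 609/4 = 351/4.
Ionix's profit: (351/4 - 37)·(203/4) = 2575.5625.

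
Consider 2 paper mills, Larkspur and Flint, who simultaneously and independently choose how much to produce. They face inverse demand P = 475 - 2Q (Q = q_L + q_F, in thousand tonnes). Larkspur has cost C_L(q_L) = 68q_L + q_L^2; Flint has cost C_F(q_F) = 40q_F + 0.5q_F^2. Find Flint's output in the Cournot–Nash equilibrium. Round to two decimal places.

Larkspur's profit: π_L = (475 - 2Q)q_L - (68q_L + q_L²). Setting ∂π_L/∂q_L = 0: 407 - 6q_L - 2(q_F) = 0.
Flint's first-order condition: 435 - 5q_F - 2(q_L) = 0.
Best responses: q_L = (407 - 2q_F)/6, q_F = (435 - 2q_L)/5.
Solving the pair: q_L = 1165/26, q_F = 898/13.

69.08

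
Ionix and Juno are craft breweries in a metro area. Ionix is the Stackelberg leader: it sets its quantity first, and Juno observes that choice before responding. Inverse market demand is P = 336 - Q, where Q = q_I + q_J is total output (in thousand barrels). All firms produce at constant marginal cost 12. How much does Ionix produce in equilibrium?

162

The follower Juno best-responds to any q_I: π_J = (336 - Q)q_J - 12q_J.
∂π_J/∂q_J = 324 - q_I - 2q_J = 0 gives the reaction function q_J = (324 - q_I)/2.
Ionix substitutes q_J(q_I) into its own profit: π_I = q_I(336 - q_I - (324 - q_I)/2) - 12q_I = (174 - (1/2)q_I)q_I - 12q_I.
The leader's first-order condition 162 - q_I = 0 yields q_I = 162.
Then q_J = (324 - 162)/2 = 81.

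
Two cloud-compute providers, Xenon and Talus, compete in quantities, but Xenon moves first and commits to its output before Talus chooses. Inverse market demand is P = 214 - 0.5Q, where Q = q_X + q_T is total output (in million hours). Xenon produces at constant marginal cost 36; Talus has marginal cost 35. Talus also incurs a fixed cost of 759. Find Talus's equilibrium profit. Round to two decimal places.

3336.13

Solve by backward induction. Given q_X, the follower Talus maximises π_T = (214 - (1/2)q_X - (1/2)q_T)q_T - 35q_T.
∂π_T/∂q_T = 179 - (1/2)q_X - q_T = 0 gives the reaction function q_T = (179 - (1/2)q_X).
The leader anticipates this reaction. Substituting into P = 214 - 0.5Q gives P = 249/2 - (1/4)q_X, so π_X = (249/2 - (1/4)q_X)q_X - 36q_X.
The leader's first-order condition 177/2 - (1/2)q_X = 0 yields q_X = 177.
Then q_T = (179 - (1/2)·177) = 181/2.
Price P = 214 - (1/2)·(535/2) = 321/4.
Talus's profit: (321/4 - 35)·(181/2) - 759 = 3336.1250.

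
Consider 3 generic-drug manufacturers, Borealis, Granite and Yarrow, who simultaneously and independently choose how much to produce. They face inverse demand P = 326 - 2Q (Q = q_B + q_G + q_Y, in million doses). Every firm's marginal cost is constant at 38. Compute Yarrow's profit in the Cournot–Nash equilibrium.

Each firm earns π_i = (326 - 2Q)q_i - 38q_i.
Setting ∂π_i/∂q_i = 0 with rivals' quantities fixed: 288 - 4q_i - 2·Σ_{j≠i} q_j = 0.
By symmetry each firm produces the same amount; substituting Σ_{j≠i} q_j = 2q_i yields q_i = 288/8 = 36.
Price P = 326 - 2·108 = 110.
Yarrow's profit: (110 - 38)·36 = 2592.

2592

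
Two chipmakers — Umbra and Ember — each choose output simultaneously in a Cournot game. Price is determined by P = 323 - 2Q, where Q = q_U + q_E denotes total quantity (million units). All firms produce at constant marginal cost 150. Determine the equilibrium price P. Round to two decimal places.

207.67

A representative firm's profit is π_i = q_i(323 - 2Q) - 150q_i.
First-order condition (treating rivals' output as given): 173 - 4q_i - 2q_j = 0.
By symmetry each firm produces the same amount; substituting q_j = q_i yields q_i = 173/6.
Total output Q = 173/3, so price P = 323 - 2·(173/3) = 623/3.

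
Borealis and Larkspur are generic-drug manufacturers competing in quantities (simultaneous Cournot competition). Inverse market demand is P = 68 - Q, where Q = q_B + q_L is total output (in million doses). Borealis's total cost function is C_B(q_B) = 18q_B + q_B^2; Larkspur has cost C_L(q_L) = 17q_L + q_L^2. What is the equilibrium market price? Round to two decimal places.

Borealis's profit: π_B = (68 - Q)q_B - (18q_B + q_B²). Setting ∂π_B/∂q_B = 0: 50 - 4q_B - (q_L) = 0.
Larkspur's profit: π_L = (68 - Q)q_L - (17q_L + q_L²). Setting ∂π_L/∂q_L = 0: 51 - 4q_L - (q_B) = 0.
Rearranging gives the reaction functions q_B = (50 - q_L)/4 and q_L = (51 - q_B)/4.
Substituting one into the other gives q_B = 149/15 and q_L = 154/15.
Total output Q = 101/5, so price P = 68 - 101/5 = 239/5.

47.80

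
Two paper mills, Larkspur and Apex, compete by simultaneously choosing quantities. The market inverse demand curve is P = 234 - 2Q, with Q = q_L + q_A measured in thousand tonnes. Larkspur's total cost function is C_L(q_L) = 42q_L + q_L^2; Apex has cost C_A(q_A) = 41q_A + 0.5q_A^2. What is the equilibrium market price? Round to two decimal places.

130.31

Larkspur's profit: π_L = (234 - 2Q)q_L - (42q_L + q_L²). Setting ∂π_L/∂q_L = 0: 192 - 6q_L - 2(q_A) = 0.
Apex's profit: π_A = (234 - 2Q)q_A - (41q_A + (1/2)q_A²). Setting ∂π_A/∂q_A = 0: 193 - 5q_A - 2(q_L) = 0.
So q_L = (192 - 2q_A)/6 and q_A = (193 - 2q_L)/5.
Solving the pair: q_L = 287/13, q_A = 387/13.
Total output Q = 674/13, so price P = 234 - 2·(674/13) = 1694/13.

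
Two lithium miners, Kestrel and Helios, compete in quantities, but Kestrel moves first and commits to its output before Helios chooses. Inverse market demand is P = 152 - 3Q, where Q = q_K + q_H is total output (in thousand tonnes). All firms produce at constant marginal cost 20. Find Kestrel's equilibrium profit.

The follower Helios best-responds to any q_K: π_H = (152 - 3Q)q_H - 20q_H.
∂π_H/∂q_H = 132 - 3q_K - 6q_H = 0 gives the reaction function q_H = (132 - 3q_K)/6.
Kestrel substitutes q_H(q_K) into its own profit: π_K = q_K(152 - 3q_K - (132 - 3q_K)/2) - 20q_K = (86 - (3/2)q_K)q_K - 20q_K.
Leader FOC: 66 - 3q_K = 0, so q_K = 22.
Then q_H = (132 - 3·22)/6 = 11.
Price P = 152 - 3·33 = 53.
Kestrel's profit: (53 - 20)·22 = 726.

726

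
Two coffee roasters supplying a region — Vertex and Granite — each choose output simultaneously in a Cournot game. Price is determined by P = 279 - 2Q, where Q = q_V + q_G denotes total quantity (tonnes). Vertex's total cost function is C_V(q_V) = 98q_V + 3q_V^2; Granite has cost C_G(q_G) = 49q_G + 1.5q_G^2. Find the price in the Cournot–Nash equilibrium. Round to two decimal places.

Vertex's profit: π_V = (279 - 2Q)q_V - (98q_V + 3q_V²). Setting ∂π_V/∂q_V = 0: 181 - 10q_V - 2(q_G) = 0.
Granite's first-order condition: 230 - 7q_G - 2(q_V) = 0.
So q_V = (181 - 2q_G)/10 and q_G = (230 - 2q_V)/7.
Substituting one into the other gives q_V = 269/22 and q_G = 323/11.
Total output Q = 915/22, so price P = 279 - 2·(915/22) = 195.8182.

195.82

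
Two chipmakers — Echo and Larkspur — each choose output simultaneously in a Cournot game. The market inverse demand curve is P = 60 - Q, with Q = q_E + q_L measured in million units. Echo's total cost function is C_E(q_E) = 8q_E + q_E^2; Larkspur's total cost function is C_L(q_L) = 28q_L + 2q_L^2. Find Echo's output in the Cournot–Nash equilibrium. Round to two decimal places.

12.17

Echo's profit: π_E = (60 - Q)q_E - (8q_E + q_E²). Setting ∂π_E/∂q_E = 0: 52 - 4q_E - (q_L) = 0.
Larkspur's first-order condition: 32 - 6q_L - (q_E) = 0.
So q_E = (52 - q_L)/4 and q_L = (32 - q_E)/6.
Solving the pair: q_E = 280/23, q_L = 76/23.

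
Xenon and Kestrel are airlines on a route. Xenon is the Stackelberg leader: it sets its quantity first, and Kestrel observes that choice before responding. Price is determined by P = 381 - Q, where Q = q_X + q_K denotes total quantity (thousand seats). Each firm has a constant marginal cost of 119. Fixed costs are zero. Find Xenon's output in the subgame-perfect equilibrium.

Solve by backward induction. Given q_X, the follower Kestrel maximises π_K = (381 - q_X - q_K)q_K - 119q_K.
Follower FOC: 262 - q_X - 2q_K = 0, so q_K(q_X) = (262 - q_X)/2.
Xenon substitutes q_K(q_X) into its own profit: π_X = q_X(381 - q_X - (262 - q_X)/2) - 119q_X = (250 - (1/2)q_X)q_X - 119q_X.
Leader FOC: 131 - q_X = 0, so q_X = 131.
Then q_K = (262 - 131)/2 = 131/2.

131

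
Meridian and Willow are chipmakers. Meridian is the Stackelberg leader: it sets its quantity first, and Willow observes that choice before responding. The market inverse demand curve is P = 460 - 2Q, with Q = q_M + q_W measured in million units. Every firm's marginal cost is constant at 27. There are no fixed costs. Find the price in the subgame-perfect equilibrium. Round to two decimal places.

135.25

Solve by backward induction. Given q_M, the follower Willow maximises π_W = (460 - 2q_M - 2q_W)q_W - 27q_W.
Follower FOC: 433 - 2q_M - 4q_W = 0, so q_W(q_M) = (433 - 2q_M)/4.
The leader anticipates this reaction. Substituting into P = 460 - 2Q gives P = 487/2 - q_M, so π_M = (487/2 - q_M)q_M - 27q_M.
The leader's first-order condition 433/2 - 2q_M = 0 yields q_M = 433/4.
Then q_W = (433 - 2·(433/4))/4 = 433/8.
Total output Q = 1299/8, so price P = 460 - 2·(1299/8) = 541/4.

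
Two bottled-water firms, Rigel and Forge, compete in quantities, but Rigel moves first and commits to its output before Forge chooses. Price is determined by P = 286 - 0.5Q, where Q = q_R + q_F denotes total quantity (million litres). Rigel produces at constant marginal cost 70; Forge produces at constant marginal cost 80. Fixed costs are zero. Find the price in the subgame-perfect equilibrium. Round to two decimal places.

The follower Forge best-responds to any q_R: π_F = (286 - 0.5Q)q_F - 80q_F.
∂π_F/∂q_F = 206 - (1/2)q_R - q_F = 0 gives the reaction function q_F = (206 - (1/2)q_R).
Rigel substitutes q_F(q_R) into its own profit: π_R = q_R(286 - (1/2)q_R - (206 - (1/2)q_R)/2) - 70q_R = (183 - (1/4)q_R)q_R - 70q_R.
Maximising: ∂π_R/∂q_R = 113 - (1/2)q_R = 0, giving q_R = 226.
Then q_F = (206 - (1/2)·226) = 93.
Total output Q = 319, so price P = 286 - (1/2)·319 = 253/2.

126.50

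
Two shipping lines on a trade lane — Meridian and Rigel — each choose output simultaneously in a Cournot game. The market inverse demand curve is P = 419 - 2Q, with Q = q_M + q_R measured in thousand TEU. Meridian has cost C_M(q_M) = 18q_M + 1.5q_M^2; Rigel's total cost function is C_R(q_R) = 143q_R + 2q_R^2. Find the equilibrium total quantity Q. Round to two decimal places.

Meridian's profit: π_M = (419 - 2Q)q_M - (18q_M + (3/2)q_M²). Setting ∂π_M/∂q_M = 0: 401 - 7q_M - 2(q_R) = 0.
Rigel's first-order condition: 276 - 8q_R - 2(q_M) = 0.
Best responses: q_M = (401 - 2q_R)/7, q_R = (276 - 2q_M)/8.
Substituting one into the other gives q_M = 664/13 and q_R = 565/26.
Total output Q = 664/13 + 565/26 = 1893/26.

72.81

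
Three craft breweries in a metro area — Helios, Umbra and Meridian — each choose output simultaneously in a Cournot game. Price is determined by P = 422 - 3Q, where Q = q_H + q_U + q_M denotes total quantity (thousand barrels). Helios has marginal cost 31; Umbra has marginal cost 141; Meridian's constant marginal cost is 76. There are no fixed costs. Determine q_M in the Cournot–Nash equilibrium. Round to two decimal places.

Helios's profit: π_H = (422 - 3Q)q_H - (31q_H). Setting ∂π_H/∂q_H = 0: 391 - 6q_H - 3(q_U + q_M) = 0.
Umbra's profit: π_U = (422 - 3Q)q_U - (141q_U). Setting ∂π_U/∂q_U = 0: 281 - 6q_U - 3(q_H + q_M) = 0.
Meridian's first-order condition: 346 - 6q_M - 3(q_H + q_U) = 0.
Summing all 3 equations gives 1018 − 12Q = 0, hence Q = 509/6.
Back-substituting: q_H = (391 − 509/2)/3 = 91/2, q_U = (281 − 509/2)/3 = 53/6, q_M = (346 − 509/2)/3 = 61/2.

30.50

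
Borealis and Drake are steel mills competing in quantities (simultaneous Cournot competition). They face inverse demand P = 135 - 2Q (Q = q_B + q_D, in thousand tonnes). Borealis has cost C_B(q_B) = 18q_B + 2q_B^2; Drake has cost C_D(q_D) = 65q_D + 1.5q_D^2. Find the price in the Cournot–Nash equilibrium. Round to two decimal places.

Borealis's profit: π_B = (135 - 2Q)q_B - (18q_B + 2q_B²). Setting ∂π_B/∂q_B = 0: 117 - 8q_B - 2(q_D) = 0.
Drake's profit: π_D = (135 - 2Q)q_D - (65q_D + (3/2)q_D²). Setting ∂π_D/∂q_D = 0: 70 - 7q_D - 2(q_B) = 0.
So q_B = (117 - 2q_D)/8 and q_D = (70 - 2q_B)/7.
Substituting one into the other gives q_B = 679/52 and q_D = 163/26.
Total output Q = 1005/52, so price P = 135 - 2·(1005/52) = 96.3462.

96.35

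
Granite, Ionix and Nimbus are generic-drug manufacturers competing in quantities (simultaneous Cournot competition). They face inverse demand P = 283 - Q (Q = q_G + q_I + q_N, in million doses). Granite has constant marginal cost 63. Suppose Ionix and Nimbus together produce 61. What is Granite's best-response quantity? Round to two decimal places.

79.50

With rivals' combined output fixed at 61, Granite's profit is π_G = (283 - 61 - q_G)q_G - (63q_G) = (222 - q_G)q_G - (63q_G).
∂π_G/∂q_G = 159 - 2q_G = 0, so q_G = 159/2.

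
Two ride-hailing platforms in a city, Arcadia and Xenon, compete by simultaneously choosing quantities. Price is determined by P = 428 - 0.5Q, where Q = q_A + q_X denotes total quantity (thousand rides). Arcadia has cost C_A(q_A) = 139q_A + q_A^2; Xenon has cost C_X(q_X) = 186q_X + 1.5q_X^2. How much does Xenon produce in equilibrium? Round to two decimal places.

49.49

Arcadia's profit: π_A = (428 - 0.5Q)q_A - (139q_A + q_A²). Setting ∂π_A/∂q_A = 0: 289 - 3q_A - (1/2)(q_X) = 0.
Xenon's profit: π_X = (428 - 0.5Q)q_X - (186q_X + (3/2)q_X²). Setting ∂π_X/∂q_X = 0: 242 - 4q_X - (1/2)(q_A) = 0.
Best responses: q_A = (289 - (1/2)q_X)/3, q_X = (242 - (1/2)q_A)/4.
Solving the pair: q_A = 88.0851, q_X = 49.4894.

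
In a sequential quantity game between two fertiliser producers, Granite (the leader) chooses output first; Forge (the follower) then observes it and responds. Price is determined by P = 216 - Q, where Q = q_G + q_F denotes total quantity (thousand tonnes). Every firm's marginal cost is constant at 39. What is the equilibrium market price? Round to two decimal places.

Solve by backward induction. Given q_G, the follower Forge maximises π_F = (216 - q_G - q_F)q_F - 39q_F.
Follower FOC: 177 - q_G - 2q_F = 0, so q_F(q_G) = (177 - q_G)/2.
The leader anticipates this reaction. Substituting into P = 216 - Q gives P = 255/2 - (1/2)q_G, so π_G = (255/2 - (1/2)q_G)q_G - 39q_G.
Leader FOC: 177/2 - q_G = 0, so q_G = 177/2.
Then q_F = (177 - 177/2)/2 = 177/4.
Total output Q = 531/4, so price P = 216 - 531/4 = 333/4.

83.25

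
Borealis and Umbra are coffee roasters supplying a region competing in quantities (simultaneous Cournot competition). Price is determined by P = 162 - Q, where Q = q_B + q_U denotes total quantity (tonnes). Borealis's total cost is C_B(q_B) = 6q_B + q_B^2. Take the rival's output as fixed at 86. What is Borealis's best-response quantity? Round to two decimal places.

With the rival's output fixed at 86, Borealis's profit is π_B = (162 - 86 - q_B)q_B - (6q_B + q_B²) = (76 - q_B)q_B - (6q_B + q_B²).
∂π_B/∂q_B = 70 - 4q_B = 0, so q_B = 35/2.

17.50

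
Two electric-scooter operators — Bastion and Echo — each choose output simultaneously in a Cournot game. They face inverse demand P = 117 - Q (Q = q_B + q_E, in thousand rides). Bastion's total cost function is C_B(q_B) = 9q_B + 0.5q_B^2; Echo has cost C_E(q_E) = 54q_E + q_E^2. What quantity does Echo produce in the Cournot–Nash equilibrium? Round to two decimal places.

7.36

Bastion's profit: π_B = (117 - Q)q_B - (9q_B + (1/2)q_B²). Setting ∂π_B/∂q_B = 0: 108 - 3q_B - (q_E) = 0.
Echo's profit: π_E = (117 - Q)q_E - (54q_E + q_E²). Setting ∂π_E/∂q_E = 0: 63 - 4q_E - (q_B) = 0.
Rearranging gives the reaction functions q_B = (108 - q_E)/3 and q_E = (63 - q_B)/4.
Substituting one into the other gives q_B = 369/11 and q_E = 81/11.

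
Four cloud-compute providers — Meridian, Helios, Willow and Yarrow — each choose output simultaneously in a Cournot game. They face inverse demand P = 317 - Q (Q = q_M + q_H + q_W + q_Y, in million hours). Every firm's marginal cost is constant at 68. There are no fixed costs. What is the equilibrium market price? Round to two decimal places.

Each firm earns π_i = (317 - Q)q_i - 68q_i.
First-order condition (treating rivals' output as given): 249 - 2q_i - Σ_{j≠i} q_j = 0.
By symmetry each firm produces the same amount; substituting Σ_{j≠i} q_j = 3q_i yields q_i = 249/5.
Total output Q = 996/5, so price P = 317 - 996/5 = 589/5.

117.80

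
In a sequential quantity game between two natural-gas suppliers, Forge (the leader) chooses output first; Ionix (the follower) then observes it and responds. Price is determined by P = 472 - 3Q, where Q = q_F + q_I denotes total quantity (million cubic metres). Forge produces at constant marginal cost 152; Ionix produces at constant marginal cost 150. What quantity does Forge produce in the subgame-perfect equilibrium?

53

The follower Ionix best-responds to any q_F: π_I = (472 - 3Q)q_I - 150q_I.
Setting the follower's marginal profit to zero, 322 - 3q_F - 6q_I = 0, i.e. q_I = (322 - 3q_F)/6.
The leader anticipates this reaction. Substituting into P = 472 - 3Q gives P = 311 - (3/2)q_F, so π_F = (311 - (3/2)q_F)q_F - 152q_F.
The leader's first-order condition 159 - 3q_F = 0 yields q_F = 53.
Then q_I = (322 - 3·53)/6 = 163/6.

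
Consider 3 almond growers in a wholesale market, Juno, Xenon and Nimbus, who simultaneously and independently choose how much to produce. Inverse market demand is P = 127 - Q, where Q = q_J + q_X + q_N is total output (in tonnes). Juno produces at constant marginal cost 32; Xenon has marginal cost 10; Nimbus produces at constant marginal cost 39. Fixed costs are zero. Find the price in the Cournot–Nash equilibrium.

52

Juno's profit: π_J = (127 - Q)q_J - (32q_J). Setting ∂π_J/∂q_J = 0: 95 - 2q_J - (q_X + q_N) = 0.
Xenon's profit: π_X = (127 - Q)q_X - (10q_X). Setting ∂π_X/∂q_X = 0: 117 - 2q_X - (q_J + q_N) = 0.
Nimbus's first-order condition: 88 - 2q_N - (q_J + q_X) = 0.
Summing all 3 equations gives 300 − 4Q = 0, hence Q = 75.
Back-substituting: q_J = (95 − 75) = 20, q_X = (117 − 75) = 42, q_N = (88 − 75) = 13.
Total output Q = 75, so price P = 127 - 75 = 52.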